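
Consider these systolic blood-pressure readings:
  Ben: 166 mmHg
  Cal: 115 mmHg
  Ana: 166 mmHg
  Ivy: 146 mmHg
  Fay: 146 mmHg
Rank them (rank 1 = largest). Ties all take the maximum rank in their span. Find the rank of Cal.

Sorted (descending): 166, 166, 146, 146, 115
The 2 values of 166 occupy positions 1–2 → each gets rank 2.
The 2 values of 146 occupy positions 3–4 → each gets rank 4.
Cal has value 115 mmHg → rank 5.

5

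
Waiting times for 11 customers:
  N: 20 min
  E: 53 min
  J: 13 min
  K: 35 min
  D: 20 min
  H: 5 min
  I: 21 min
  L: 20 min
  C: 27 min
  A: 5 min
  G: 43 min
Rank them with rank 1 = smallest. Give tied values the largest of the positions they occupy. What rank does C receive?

Sorted (ascending): 5, 5, 13, 20, 20, 20, 21, 27, 35, 43, 53
The 2 values of 5 occupy positions 1–2 → each gets rank 2.
The 3 values of 20 occupy positions 4–6 → each gets rank 6.
C has value 27 min → rank 8.

8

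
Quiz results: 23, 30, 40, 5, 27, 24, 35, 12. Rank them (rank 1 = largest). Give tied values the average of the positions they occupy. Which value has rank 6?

Sorted (descending): 40, 35, 30, 27, 24, 23, 12, 5
No ties — each value takes its position as its rank.
Rank 6 → value 23.

23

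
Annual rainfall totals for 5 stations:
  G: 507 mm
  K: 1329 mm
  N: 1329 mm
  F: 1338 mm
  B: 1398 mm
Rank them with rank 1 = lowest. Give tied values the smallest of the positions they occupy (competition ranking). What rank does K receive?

Sorted (ascending): 507, 1329, 1329, 1338, 1398
The 2 values of 1329 occupy positions 2–3 → each gets rank 2.
K has value 1329 mm → rank 2.

2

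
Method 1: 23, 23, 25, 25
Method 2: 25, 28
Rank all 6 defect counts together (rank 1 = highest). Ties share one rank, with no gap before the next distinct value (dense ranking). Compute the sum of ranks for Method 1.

10

Sorted (descending): 28, 25, 25, 25, 23, 23
The 3 values of 25 share dense rank 2.
The 2 values of 23 share dense rank 3.
Remaining distinct values take the next consecutive integers.
Method 1 values → pooled ranks: 23→3, 23→3, 25→2, 25→2
Rank sum = 3 + 3 + 2 + 2 = 10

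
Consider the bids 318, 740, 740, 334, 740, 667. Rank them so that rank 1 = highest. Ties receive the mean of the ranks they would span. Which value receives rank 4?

667

Sorted (descending): 740, 740, 740, 667, 334, 318
The 3 values of 740 occupy positions 1–3 → average rank 2.
Rank 4 → value 667.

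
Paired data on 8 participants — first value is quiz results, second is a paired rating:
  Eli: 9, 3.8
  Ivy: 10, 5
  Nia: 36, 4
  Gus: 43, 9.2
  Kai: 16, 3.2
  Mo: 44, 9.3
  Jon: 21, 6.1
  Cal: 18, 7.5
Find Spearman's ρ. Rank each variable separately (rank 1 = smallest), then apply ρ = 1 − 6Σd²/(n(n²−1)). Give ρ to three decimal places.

0.738

Ranks of variable 1: 1, 2, 6, 7, 3, 8, 5, 4
Ranks of variable 2: 2, 4, 3, 7, 1, 8, 5, 6
d = r₁ − r₂: -1, -2, 3, 0, 2, 0, 0, -2
d²: 1, 4, 9, 0, 4, 0, 0, 4; Σd² = 22
ρ = 1 − 6·22/(8·63) = 1 − 132/504 = 0.738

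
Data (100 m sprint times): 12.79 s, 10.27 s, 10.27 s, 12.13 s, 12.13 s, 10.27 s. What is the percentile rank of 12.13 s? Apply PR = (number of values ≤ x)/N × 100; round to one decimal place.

83.3

N = 6.
Strictly below 12.13: 3. Equal to 12.13: 2.
PR = 5/6 × 100 = 83.3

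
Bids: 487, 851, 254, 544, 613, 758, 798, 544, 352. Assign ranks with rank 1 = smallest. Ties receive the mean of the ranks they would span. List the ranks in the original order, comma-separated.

3, 9, 1, 4.5, 6, 7, 8, 4.5, 2

Sorted (ascending): 254, 352, 487, 544, 544, 613, 758, 798, 851
The 2 values of 544 occupy positions 4–5 → average rank (4+5)/2 = 4.5.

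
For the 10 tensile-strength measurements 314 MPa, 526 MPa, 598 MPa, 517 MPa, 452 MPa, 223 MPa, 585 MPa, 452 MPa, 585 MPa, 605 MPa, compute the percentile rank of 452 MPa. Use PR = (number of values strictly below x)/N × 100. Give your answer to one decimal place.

20.0

N = 10.
Strictly below 452: 2. Equal to 452: 2.
PR = 2/10 × 100 = 20.0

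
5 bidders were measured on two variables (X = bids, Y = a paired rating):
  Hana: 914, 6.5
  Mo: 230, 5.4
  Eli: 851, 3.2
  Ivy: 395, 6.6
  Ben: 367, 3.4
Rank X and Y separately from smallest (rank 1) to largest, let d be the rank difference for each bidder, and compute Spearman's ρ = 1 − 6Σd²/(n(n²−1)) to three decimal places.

0.100

Ranks of variable 1: 5, 1, 4, 3, 2
Ranks of variable 2: 4, 3, 1, 5, 2
d = r₁ − r₂: 1, -2, 3, -2, 0
d²: 1, 4, 9, 4, 0; Σd² = 18
ρ = 1 − 6·18/(5·24) = 1 − 108/120 = 0.100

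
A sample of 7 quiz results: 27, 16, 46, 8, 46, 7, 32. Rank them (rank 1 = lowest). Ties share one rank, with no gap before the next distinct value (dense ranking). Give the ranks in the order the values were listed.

Sorted (ascending): 7, 8, 16, 27, 32, 46, 46
The 2 values of 46 share dense rank 6.
Remaining distinct values take the next consecutive integers.

4, 3, 6, 2, 6, 1, 5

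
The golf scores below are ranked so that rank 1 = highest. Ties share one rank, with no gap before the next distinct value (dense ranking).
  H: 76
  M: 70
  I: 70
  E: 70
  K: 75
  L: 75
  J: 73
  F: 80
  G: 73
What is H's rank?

2

Sorted (descending): 80, 76, 75, 75, 73, 73, 70, 70, 70
The 2 values of 75 share dense rank 3.
The 2 values of 73 share dense rank 4.
The 3 values of 70 share dense rank 5.
Remaining distinct values take the next consecutive integers.
H has value 76 → rank 2.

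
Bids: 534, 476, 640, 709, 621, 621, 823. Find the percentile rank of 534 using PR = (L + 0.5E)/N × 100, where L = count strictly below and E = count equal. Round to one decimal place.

21.4

N = 7.
Strictly below 534: 1. Equal to 534: 1.
PR = (1 + 0.5·1)/7 × 100 = 21.4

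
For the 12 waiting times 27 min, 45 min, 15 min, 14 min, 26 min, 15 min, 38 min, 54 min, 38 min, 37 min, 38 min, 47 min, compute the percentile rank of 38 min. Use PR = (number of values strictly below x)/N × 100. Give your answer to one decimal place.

N = 12.
Strictly below 38: 6. Equal to 38: 3.
PR = 6/12 × 100 = 50.0

50.0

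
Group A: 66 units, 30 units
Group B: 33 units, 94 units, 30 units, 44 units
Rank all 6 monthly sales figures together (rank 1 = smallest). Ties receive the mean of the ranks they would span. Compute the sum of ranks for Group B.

Sorted (ascending): 30, 30, 33, 44, 66, 94
The 2 values of 30 occupy positions 1–2 → average rank (1+2)/2 = 1.5.
Group B values → pooled ranks: 33→3, 94→6, 30→1.5, 44→4
Rank sum = 3 + 6 + 1.5 + 4 = 14.5

14.5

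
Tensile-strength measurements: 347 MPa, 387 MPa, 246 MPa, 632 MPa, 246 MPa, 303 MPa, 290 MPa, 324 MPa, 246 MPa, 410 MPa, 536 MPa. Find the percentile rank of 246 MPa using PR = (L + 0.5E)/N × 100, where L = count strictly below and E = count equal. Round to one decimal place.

13.6

N = 11.
Strictly below 246: 0. Equal to 246: 3.
PR = (0 + 0.5·3)/11 × 100 = 13.6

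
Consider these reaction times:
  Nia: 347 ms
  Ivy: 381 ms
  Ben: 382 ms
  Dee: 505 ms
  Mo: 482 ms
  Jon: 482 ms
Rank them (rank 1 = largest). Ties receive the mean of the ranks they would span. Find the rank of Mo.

Sorted (descending): 505, 482, 482, 382, 381, 347
The 2 values of 482 occupy positions 2–3 → average rank (2+3)/2 = 2.5.
Mo has value 482 ms → rank 2.5.

2.5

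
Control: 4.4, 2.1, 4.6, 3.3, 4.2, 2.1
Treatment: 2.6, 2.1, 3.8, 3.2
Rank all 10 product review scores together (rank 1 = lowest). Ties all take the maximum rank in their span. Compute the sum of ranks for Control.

39

Sorted (ascending): 2.1, 2.1, 2.1, 2.6, 3.2, 3.3, 3.8, 4.2, 4.4, 4.6
The 3 values of 2.1 occupy positions 1–3 → each gets rank 3.
Control values → pooled ranks: 4.4→9, 2.1→3, 4.6→10, 3.3→6, 4.2→8, 2.1→3
Rank sum = 9 + 3 + 10 + 6 + 8 + 3 = 39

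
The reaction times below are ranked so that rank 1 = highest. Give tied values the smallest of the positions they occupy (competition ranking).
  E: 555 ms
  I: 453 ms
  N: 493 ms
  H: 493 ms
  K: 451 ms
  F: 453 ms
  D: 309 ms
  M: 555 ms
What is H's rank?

3

Sorted (descending): 555, 555, 493, 493, 453, 453, 451, 309
The 2 values of 555 occupy positions 1–2 → each gets rank 1.
The 2 values of 493 occupy positions 3–4 → each gets rank 3.
The 2 values of 453 occupy positions 5–6 → each gets rank 5.
H has value 493 ms → rank 3.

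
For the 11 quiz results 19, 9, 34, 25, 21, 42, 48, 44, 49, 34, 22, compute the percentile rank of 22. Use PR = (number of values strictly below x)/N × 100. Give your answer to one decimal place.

27.3

N = 11.
Strictly below 22: 3. Equal to 22: 1.
PR = 3/11 × 100 = 27.3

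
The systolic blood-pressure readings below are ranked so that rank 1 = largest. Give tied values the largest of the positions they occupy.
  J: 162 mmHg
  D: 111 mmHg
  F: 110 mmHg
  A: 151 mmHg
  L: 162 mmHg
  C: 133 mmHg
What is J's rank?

Sorted (descending): 162, 162, 151, 133, 111, 110
The 2 values of 162 occupy positions 1–2 → each gets rank 2.
J has value 162 mmHg → rank 2.

2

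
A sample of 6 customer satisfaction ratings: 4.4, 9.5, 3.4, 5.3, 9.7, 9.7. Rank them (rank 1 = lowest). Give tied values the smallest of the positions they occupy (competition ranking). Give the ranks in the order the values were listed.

Sorted (ascending): 3.4, 4.4, 5.3, 9.5, 9.7, 9.7
The 2 values of 9.7 occupy positions 5–6 → each gets rank 5.

2, 4, 1, 3, 5, 5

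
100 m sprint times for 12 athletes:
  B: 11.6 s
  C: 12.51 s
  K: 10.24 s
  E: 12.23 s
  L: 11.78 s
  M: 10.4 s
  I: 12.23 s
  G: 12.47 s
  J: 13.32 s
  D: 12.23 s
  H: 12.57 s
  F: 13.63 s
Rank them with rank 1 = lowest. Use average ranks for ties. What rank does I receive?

Sorted (ascending): 10.24, 10.4, 11.6, 11.78, 12.23, 12.23, 12.23, 12.47, 12.51, 12.57, 13.32, 13.63
The 3 values of 12.23 occupy positions 5–7 → average rank 6.
I has value 12.23 s → rank 6.

6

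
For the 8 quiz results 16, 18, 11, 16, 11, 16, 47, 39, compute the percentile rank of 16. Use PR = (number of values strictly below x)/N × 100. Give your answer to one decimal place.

N = 8.
Strictly below 16: 2. Equal to 16: 3.
PR = 2/8 × 100 = 25.0

25.0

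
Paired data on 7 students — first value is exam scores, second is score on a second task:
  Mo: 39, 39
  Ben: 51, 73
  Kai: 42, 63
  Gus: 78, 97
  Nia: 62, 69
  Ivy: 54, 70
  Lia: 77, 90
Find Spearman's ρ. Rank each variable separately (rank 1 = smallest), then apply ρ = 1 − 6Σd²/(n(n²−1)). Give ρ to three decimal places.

Ranks of variable 1: 1, 3, 2, 7, 5, 4, 6
Ranks of variable 2: 1, 5, 2, 7, 3, 4, 6
d = r₁ − r₂: 0, -2, 0, 0, 2, 0, 0
d²: 0, 4, 0, 0, 4, 0, 0; Σd² = 8
ρ = 1 − 6·8/(7·48) = 1 − 48/336 = 0.857

0.857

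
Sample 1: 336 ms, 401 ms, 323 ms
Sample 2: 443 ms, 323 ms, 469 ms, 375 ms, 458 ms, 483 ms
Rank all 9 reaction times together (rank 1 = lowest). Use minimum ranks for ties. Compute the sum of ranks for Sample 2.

Sorted (ascending): 323, 323, 336, 375, 401, 443, 458, 469, 483
The 2 values of 323 occupy positions 1–2 → each gets rank 1.
Sample 2 values → pooled ranks: 443→6, 323→1, 469→8, 375→4, 458→7, 483→9
Rank sum = 6 + 1 + 8 + 4 + 7 + 9 = 35

35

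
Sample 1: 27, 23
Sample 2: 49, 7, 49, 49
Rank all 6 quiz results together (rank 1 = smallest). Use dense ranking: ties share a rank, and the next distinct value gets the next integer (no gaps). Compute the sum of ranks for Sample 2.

Sorted (ascending): 7, 23, 27, 49, 49, 49
The 3 values of 49 share dense rank 4.
Remaining distinct values take the next consecutive integers.
Sample 2 values → pooled ranks: 49→4, 7→1, 49→4, 49→4
Rank sum = 4 + 1 + 4 + 4 = 13

13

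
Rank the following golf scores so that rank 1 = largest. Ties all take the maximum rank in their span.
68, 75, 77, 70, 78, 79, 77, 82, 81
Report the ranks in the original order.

9, 7, 6, 8, 4, 3, 6, 1, 2

Sorted (descending): 82, 81, 79, 78, 77, 77, 75, 70, 68
The 2 values of 77 occupy positions 5–6 → each gets rank 6.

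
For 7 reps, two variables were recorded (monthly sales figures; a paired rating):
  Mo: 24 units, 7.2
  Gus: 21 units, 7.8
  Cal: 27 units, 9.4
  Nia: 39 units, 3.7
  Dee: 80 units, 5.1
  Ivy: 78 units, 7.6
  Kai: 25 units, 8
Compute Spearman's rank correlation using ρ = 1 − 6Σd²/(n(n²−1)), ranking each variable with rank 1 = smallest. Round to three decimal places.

-0.429

Ranks of variable 1: 2, 1, 4, 5, 7, 6, 3
Ranks of variable 2: 3, 5, 7, 1, 2, 4, 6
d = r₁ − r₂: -1, -4, -3, 4, 5, 2, -3
d²: 1, 16, 9, 16, 25, 4, 9; Σd² = 80
ρ = 1 − 6·80/(7·48) = 1 − 480/336 = -0.429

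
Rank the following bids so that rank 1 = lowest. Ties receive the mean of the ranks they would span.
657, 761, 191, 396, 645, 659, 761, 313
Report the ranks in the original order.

5, 7.5, 1, 3, 4, 6, 7.5, 2

Sorted (ascending): 191, 313, 396, 645, 657, 659, 761, 761
The 2 values of 761 occupy positions 7–8 → average rank (7+8)/2 = 7.5.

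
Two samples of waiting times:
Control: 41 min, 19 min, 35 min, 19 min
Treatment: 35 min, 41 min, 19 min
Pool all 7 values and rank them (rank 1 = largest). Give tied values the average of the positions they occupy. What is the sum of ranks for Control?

17

Sorted (descending): 41, 41, 35, 35, 19, 19, 19
The 2 values of 41 occupy positions 1–2 → average rank (1+2)/2 = 1.5.
The 2 values of 35 occupy positions 3–4 → average rank (3+4)/2 = 3.5.
The 3 values of 19 occupy positions 5–7 → average rank 6.
Control values → pooled ranks: 41→1.5, 19→6, 35→3.5, 19→6
Rank sum = 1.5 + 6 + 3.5 + 6 = 17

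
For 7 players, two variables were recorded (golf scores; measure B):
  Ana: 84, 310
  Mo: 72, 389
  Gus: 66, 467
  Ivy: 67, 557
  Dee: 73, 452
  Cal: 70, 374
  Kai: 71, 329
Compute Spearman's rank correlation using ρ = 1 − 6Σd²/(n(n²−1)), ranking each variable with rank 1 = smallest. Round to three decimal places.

Ranks of variable 1: 7, 5, 1, 2, 6, 3, 4
Ranks of variable 2: 1, 4, 6, 7, 5, 3, 2
d = r₁ − r₂: 6, 1, -5, -5, 1, 0, 2
d²: 36, 1, 25, 25, 1, 0, 4; Σd² = 92
ρ = 1 − 6·92/(7·48) = 1 − 552/336 = -0.643

-0.643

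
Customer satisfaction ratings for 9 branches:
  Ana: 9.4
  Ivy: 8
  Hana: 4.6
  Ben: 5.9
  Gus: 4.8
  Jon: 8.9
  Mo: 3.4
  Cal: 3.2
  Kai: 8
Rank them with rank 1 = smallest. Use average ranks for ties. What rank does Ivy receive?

6.5

Sorted (ascending): 3.2, 3.4, 4.6, 4.8, 5.9, 8, 8, 8.9, 9.4
The 2 values of 8 occupy positions 6–7 → average rank (6+7)/2 = 6.5.
Ivy has value 8 → rank 6.5.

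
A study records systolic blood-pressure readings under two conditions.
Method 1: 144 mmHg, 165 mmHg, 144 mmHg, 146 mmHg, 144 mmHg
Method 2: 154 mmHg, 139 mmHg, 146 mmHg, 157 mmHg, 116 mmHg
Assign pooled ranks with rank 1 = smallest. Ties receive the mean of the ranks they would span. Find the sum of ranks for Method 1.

Sorted (ascending): 116, 139, 144, 144, 144, 146, 146, 154, 157, 165
The 3 values of 144 occupy positions 3–5 → average rank 4.
The 2 values of 146 occupy positions 6–7 → average rank (6+7)/2 = 6.5.
Method 1 values → pooled ranks: 144→4, 165→10, 144→4, 146→6.5, 144→4
Rank sum = 4 + 10 + 4 + 6.5 + 4 = 28.5

28.5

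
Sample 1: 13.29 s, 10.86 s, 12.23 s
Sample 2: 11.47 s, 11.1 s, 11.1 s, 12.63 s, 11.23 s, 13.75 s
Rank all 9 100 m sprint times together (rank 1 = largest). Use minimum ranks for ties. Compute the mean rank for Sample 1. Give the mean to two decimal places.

Sorted (descending): 13.75, 13.29, 12.63, 12.23, 11.47, 11.23, 11.1, 11.1, 10.86
The 2 values of 11.1 occupy positions 7–8 → each gets rank 7.
Sample 1 values → pooled ranks: 13.29→2, 10.86→9, 12.23→4
Mean rank = (2 + 9 + 4) / 3 = 5.00

5.00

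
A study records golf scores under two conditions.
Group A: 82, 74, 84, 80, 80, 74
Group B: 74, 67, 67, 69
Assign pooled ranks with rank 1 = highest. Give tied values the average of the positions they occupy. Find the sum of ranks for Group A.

22

Sorted (descending): 84, 82, 80, 80, 74, 74, 74, 69, 67, 67
The 2 values of 80 occupy positions 3–4 → average rank (3+4)/2 = 3.5.
The 3 values of 74 occupy positions 5–7 → average rank 6.
The 2 values of 67 occupy positions 9–10 → average rank (9+10)/2 = 9.5.
Group A values → pooled ranks: 82→2, 74→6, 84→1, 80→3.5, 80→3.5, 74→6
Rank sum = 2 + 6 + 1 + 3.5 + 3.5 + 6 = 22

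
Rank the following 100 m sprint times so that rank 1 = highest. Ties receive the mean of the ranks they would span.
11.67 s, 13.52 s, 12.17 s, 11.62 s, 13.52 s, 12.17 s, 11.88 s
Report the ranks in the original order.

Sorted (descending): 13.52, 13.52, 12.17, 12.17, 11.88, 11.67, 11.62
The 2 values of 13.52 occupy positions 1–2 → average rank (1+2)/2 = 1.5.
The 2 values of 12.17 occupy positions 3–4 → average rank (3+4)/2 = 3.5.

6, 1.5, 3.5, 7, 1.5, 3.5, 5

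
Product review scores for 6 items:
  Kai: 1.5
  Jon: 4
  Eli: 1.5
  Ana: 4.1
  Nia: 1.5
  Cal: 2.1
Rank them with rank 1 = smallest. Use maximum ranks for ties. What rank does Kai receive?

Sorted (ascending): 1.5, 1.5, 1.5, 2.1, 4, 4.1
The 3 values of 1.5 occupy positions 1–3 → each gets rank 3.
Kai has value 1.5 → rank 3.

3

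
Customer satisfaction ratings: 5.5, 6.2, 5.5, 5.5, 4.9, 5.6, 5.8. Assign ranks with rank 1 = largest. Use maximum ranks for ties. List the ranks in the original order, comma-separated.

6, 1, 6, 6, 7, 3, 2

Sorted (descending): 6.2, 5.8, 5.6, 5.5, 5.5, 5.5, 4.9
The 3 values of 5.5 occupy positions 4–6 → each gets rank 6.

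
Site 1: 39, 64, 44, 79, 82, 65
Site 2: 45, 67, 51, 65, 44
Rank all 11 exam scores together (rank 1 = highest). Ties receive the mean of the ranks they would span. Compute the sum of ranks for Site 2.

32

Sorted (descending): 82, 79, 67, 65, 65, 64, 51, 45, 44, 44, 39
The 2 values of 65 occupy positions 4–5 → average rank (4+5)/2 = 4.5.
The 2 values of 44 occupy positions 9–10 → average rank (9+10)/2 = 9.5.
Site 2 values → pooled ranks: 45→8, 67→3, 51→7, 65→4.5, 44→9.5
Rank sum = 8 + 3 + 7 + 4.5 + 9.5 = 32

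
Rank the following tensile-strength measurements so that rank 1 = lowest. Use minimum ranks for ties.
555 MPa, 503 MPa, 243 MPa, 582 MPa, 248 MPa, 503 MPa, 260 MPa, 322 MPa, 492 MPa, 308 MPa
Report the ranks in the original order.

9, 7, 1, 10, 2, 7, 3, 5, 6, 4

Sorted (ascending): 243, 248, 260, 308, 322, 492, 503, 503, 555, 582
The 2 values of 503 occupy positions 7–8 → each gets rank 7.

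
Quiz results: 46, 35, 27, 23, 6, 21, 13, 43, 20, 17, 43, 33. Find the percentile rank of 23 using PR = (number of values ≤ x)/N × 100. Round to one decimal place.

50.0

N = 12.
Strictly below 23: 5. Equal to 23: 1.
PR = 6/12 × 100 = 50.0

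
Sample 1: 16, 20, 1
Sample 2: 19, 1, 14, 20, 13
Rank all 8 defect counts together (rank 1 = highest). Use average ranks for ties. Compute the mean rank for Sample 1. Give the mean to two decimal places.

4.33

Sorted (descending): 20, 20, 19, 16, 14, 13, 1, 1
The 2 values of 20 occupy positions 1–2 → average rank (1+2)/2 = 1.5.
The 2 values of 1 occupy positions 7–8 → average rank (7+8)/2 = 7.5.
Sample 1 values → pooled ranks: 16→4, 20→1.5, 1→7.5
Mean rank = (4 + 1.5 + 7.5) / 3 = 4.33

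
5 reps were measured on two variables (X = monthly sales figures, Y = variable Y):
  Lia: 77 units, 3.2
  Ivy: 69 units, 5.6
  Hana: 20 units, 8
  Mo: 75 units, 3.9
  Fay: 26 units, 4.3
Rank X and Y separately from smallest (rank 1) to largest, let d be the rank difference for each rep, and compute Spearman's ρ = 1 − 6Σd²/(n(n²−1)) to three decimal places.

-0.900

Ranks of variable 1: 5, 3, 1, 4, 2
Ranks of variable 2: 1, 4, 5, 2, 3
d = r₁ − r₂: 4, -1, -4, 2, -1
d²: 16, 1, 16, 4, 1; Σd² = 38
ρ = 1 − 6·38/(5·24) = 1 − 228/120 = -0.900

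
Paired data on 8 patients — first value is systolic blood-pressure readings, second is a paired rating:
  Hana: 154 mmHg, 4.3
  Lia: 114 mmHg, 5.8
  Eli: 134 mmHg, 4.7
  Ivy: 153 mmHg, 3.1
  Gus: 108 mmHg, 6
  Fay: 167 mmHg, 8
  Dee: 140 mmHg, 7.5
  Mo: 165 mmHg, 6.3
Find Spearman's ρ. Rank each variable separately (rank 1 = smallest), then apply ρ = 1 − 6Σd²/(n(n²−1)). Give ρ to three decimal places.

0.262

Ranks of variable 1: 6, 2, 3, 5, 1, 8, 4, 7
Ranks of variable 2: 2, 4, 3, 1, 5, 8, 7, 6
d = r₁ − r₂: 4, -2, 0, 4, -4, 0, -3, 1
d²: 16, 4, 0, 16, 16, 0, 9, 1; Σd² = 62
ρ = 1 − 6·62/(8·63) = 1 − 372/504 = 0.262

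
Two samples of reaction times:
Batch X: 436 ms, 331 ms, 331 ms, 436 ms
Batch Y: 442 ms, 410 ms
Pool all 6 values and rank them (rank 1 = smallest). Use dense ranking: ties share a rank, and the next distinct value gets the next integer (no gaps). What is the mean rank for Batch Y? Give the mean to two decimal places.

3.00

Sorted (ascending): 331, 331, 410, 436, 436, 442
The 2 values of 331 share dense rank 1.
The 2 values of 436 share dense rank 3.
Remaining distinct values take the next consecutive integers.
Batch Y values → pooled ranks: 442→4, 410→2
Mean rank = (4 + 2) / 2 = 3.00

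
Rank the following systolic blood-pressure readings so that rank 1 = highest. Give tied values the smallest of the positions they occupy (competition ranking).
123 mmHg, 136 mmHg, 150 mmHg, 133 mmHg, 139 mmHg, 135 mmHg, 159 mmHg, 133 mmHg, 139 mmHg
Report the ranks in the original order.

Sorted (descending): 159, 150, 139, 139, 136, 135, 133, 133, 123
The 2 values of 139 occupy positions 3–4 → each gets rank 3.
The 2 values of 133 occupy positions 7–8 → each gets rank 7.

9, 5, 2, 7, 3, 6, 1, 7, 3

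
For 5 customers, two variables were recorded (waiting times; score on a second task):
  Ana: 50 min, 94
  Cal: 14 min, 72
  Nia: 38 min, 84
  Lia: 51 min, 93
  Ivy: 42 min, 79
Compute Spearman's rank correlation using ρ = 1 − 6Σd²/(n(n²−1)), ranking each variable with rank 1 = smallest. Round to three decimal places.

0.800

Ranks of variable 1: 4, 1, 2, 5, 3
Ranks of variable 2: 5, 1, 3, 4, 2
d = r₁ − r₂: -1, 0, -1, 1, 1
d²: 1, 0, 1, 1, 1; Σd² = 4
ρ = 1 − 6·4/(5·24) = 1 − 24/120 = 0.800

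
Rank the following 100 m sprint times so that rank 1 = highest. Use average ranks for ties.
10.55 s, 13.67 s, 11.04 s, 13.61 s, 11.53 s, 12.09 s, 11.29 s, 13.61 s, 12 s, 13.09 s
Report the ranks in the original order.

Sorted (descending): 13.67, 13.61, 13.61, 13.09, 12.09, 12, 11.53, 11.29, 11.04, 10.55
The 2 values of 13.61 occupy positions 2–3 → average rank (2+3)/2 = 2.5.

10, 1, 9, 2.5, 7, 5, 8, 2.5, 6, 4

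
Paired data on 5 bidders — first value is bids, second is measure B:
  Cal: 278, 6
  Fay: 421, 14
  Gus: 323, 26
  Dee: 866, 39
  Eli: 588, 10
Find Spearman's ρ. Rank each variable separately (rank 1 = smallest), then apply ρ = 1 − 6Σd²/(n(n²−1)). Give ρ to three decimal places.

0.600

Ranks of variable 1: 1, 3, 2, 5, 4
Ranks of variable 2: 1, 3, 4, 5, 2
d = r₁ − r₂: 0, 0, -2, 0, 2
d²: 0, 0, 4, 0, 4; Σd² = 8
ρ = 1 − 6·8/(5·24) = 1 − 48/120 = 0.600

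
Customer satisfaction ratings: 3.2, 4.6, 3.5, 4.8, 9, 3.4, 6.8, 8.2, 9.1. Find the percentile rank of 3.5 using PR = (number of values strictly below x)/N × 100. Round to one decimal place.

22.2

N = 9.
Strictly below 3.5: 2. Equal to 3.5: 1.
PR = 2/9 × 100 = 22.2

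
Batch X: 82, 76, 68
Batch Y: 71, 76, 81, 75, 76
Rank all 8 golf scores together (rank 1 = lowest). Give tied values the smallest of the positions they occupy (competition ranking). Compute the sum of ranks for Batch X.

Sorted (ascending): 68, 71, 75, 76, 76, 76, 81, 82
The 3 values of 76 occupy positions 4–6 → each gets rank 4.
Batch X values → pooled ranks: 82→8, 76→4, 68→1
Rank sum = 8 + 4 + 1 = 13

13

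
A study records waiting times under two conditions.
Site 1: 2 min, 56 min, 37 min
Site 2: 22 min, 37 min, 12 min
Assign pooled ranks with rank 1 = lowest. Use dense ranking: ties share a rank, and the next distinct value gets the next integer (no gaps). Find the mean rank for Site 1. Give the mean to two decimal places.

3.33

Sorted (ascending): 2, 12, 22, 37, 37, 56
The 2 values of 37 share dense rank 4.
Remaining distinct values take the next consecutive integers.
Site 1 values → pooled ranks: 2→1, 56→5, 37→4
Mean rank = (1 + 5 + 4) / 3 = 3.33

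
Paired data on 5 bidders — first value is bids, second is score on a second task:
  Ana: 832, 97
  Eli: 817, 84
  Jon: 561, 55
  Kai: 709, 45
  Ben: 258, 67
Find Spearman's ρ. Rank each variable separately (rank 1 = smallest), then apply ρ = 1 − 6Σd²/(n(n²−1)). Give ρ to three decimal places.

Ranks of variable 1: 5, 4, 2, 3, 1
Ranks of variable 2: 5, 4, 2, 1, 3
d = r₁ − r₂: 0, 0, 0, 2, -2
d²: 0, 0, 0, 4, 4; Σd² = 8
ρ = 1 − 6·8/(5·24) = 1 − 48/120 = 0.600

0.600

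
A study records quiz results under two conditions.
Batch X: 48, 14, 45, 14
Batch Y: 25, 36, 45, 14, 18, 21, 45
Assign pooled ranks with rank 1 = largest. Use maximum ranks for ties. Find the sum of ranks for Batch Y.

45

Sorted (descending): 48, 45, 45, 45, 36, 25, 21, 18, 14, 14, 14
The 3 values of 45 occupy positions 2–4 → each gets rank 4.
The 3 values of 14 occupy positions 9–11 → each gets rank 11.
Batch Y values → pooled ranks: 25→6, 36→5, 45→4, 14→11, 18→8, 21→7, 45→4
Rank sum = 6 + 5 + 4 + 11 + 8 + 7 + 4 = 45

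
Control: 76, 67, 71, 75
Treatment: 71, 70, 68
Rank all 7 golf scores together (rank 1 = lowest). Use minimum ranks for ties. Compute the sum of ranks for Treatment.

9

Sorted (ascending): 67, 68, 70, 71, 71, 75, 76
The 2 values of 71 occupy positions 4–5 → each gets rank 4.
Treatment values → pooled ranks: 71→4, 70→3, 68→2
Rank sum = 4 + 3 + 2 = 9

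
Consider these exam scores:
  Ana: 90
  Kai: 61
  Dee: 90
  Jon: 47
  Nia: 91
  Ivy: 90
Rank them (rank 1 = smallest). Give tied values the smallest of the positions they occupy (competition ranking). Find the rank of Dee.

Sorted (ascending): 47, 61, 90, 90, 90, 91
The 3 values of 90 occupy positions 3–5 → each gets rank 3.
Dee has value 90 → rank 3.

3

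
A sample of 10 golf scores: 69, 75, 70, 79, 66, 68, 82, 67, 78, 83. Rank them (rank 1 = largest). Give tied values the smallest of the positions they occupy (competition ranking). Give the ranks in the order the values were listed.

7, 5, 6, 3, 10, 8, 2, 9, 4, 1

Sorted (descending): 83, 82, 79, 78, 75, 70, 69, 68, 67, 66
No ties — each value takes its position as its rank.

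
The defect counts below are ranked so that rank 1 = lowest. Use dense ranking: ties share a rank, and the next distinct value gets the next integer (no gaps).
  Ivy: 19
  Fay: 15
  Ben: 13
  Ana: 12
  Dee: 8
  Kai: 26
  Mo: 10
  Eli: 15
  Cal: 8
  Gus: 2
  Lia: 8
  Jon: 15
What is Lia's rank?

Sorted (ascending): 2, 8, 8, 8, 10, 12, 13, 15, 15, 15, 19, 26
The 3 values of 8 share dense rank 2.
The 3 values of 15 share dense rank 6.
Remaining distinct values take the next consecutive integers.
Lia has value 8 → rank 2.

2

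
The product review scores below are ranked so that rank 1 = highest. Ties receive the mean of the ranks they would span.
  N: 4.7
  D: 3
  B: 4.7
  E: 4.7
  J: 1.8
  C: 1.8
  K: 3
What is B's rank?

2

Sorted (descending): 4.7, 4.7, 4.7, 3, 3, 1.8, 1.8
The 3 values of 4.7 occupy positions 1–3 → average rank 2.
The 2 values of 3 occupy positions 4–5 → average rank (4+5)/2 = 4.5.
The 2 values of 1.8 occupy positions 6–7 → average rank (6+7)/2 = 6.5.
B has value 4.7 → rank 2.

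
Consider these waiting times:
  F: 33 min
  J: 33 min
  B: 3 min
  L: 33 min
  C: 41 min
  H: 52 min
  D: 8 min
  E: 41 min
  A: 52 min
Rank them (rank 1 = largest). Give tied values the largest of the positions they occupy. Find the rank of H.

2

Sorted (descending): 52, 52, 41, 41, 33, 33, 33, 8, 3
The 2 values of 52 occupy positions 1–2 → each gets rank 2.
The 2 values of 41 occupy positions 3–4 → each gets rank 4.
The 3 values of 33 occupy positions 5–7 → each gets rank 7.
H has value 52 min → rank 2.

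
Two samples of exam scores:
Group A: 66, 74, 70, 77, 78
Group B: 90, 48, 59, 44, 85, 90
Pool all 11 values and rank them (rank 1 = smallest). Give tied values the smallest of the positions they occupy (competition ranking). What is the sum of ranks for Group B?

Sorted (ascending): 44, 48, 59, 66, 70, 74, 77, 78, 85, 90, 90
The 2 values of 90 occupy positions 10–11 → each gets rank 10.
Group B values → pooled ranks: 90→10, 48→2, 59→3, 44→1, 85→9, 90→10
Rank sum = 10 + 2 + 3 + 1 + 9 + 10 = 35

35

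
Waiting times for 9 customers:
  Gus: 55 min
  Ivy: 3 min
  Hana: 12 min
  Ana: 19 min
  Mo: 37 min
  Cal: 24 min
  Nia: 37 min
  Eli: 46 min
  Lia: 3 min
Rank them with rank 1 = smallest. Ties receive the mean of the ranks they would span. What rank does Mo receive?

6.5

Sorted (ascending): 3, 3, 12, 19, 24, 37, 37, 46, 55
The 2 values of 3 occupy positions 1–2 → average rank (1+2)/2 = 1.5.
The 2 values of 37 occupy positions 6–7 → average rank (6+7)/2 = 6.5.
Mo has value 37 min → rank 6.5.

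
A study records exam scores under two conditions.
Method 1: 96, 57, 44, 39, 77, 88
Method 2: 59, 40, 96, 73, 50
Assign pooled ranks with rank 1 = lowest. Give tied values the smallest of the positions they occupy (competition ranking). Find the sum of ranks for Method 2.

29

Sorted (ascending): 39, 40, 44, 50, 57, 59, 73, 77, 88, 96, 96
The 2 values of 96 occupy positions 10–11 → each gets rank 10.
Method 2 values → pooled ranks: 59→6, 40→2, 96→10, 73→7, 50→4
Rank sum = 6 + 2 + 10 + 7 + 4 = 29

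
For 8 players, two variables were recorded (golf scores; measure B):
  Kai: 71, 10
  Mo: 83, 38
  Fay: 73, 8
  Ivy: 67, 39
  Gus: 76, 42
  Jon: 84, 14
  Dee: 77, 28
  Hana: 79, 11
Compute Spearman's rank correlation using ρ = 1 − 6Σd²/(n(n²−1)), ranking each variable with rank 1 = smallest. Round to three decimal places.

0.024

Ranks of variable 1: 2, 7, 3, 1, 4, 8, 5, 6
Ranks of variable 2: 2, 6, 1, 7, 8, 4, 5, 3
d = r₁ − r₂: 0, 1, 2, -6, -4, 4, 0, 3
d²: 0, 1, 4, 36, 16, 16, 0, 9; Σd² = 82
ρ = 1 − 6·82/(8·63) = 1 − 492/504 = 0.024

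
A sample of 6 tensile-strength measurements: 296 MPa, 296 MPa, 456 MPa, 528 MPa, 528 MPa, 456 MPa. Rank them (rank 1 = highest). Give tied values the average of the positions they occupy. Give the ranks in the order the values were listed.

Sorted (descending): 528, 528, 456, 456, 296, 296
The 2 values of 528 occupy positions 1–2 → average rank (1+2)/2 = 1.5.
The 2 values of 456 occupy positions 3–4 → average rank (3+4)/2 = 3.5.
The 2 values of 296 occupy positions 5–6 → average rank (5+6)/2 = 5.5.

5.5, 5.5, 3.5, 1.5, 1.5, 3.5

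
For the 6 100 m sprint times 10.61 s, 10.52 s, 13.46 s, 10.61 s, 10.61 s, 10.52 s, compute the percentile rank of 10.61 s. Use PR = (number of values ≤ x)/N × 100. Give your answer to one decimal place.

N = 6.
Strictly below 10.61: 2. Equal to 10.61: 3.
PR = 5/6 × 100 = 83.3

83.3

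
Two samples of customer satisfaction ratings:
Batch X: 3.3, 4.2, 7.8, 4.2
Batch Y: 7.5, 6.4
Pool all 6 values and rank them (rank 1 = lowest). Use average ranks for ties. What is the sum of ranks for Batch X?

Sorted (ascending): 3.3, 4.2, 4.2, 6.4, 7.5, 7.8
The 2 values of 4.2 occupy positions 2–3 → average rank (2+3)/2 = 2.5.
Batch X values → pooled ranks: 3.3→1, 4.2→2.5, 7.8→6, 4.2→2.5
Rank sum = 1 + 2.5 + 6 + 2.5 = 12

12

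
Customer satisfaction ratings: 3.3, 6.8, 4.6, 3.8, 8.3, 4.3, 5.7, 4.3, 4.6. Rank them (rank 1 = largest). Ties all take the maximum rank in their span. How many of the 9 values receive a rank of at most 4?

Sorted (descending): 8.3, 6.8, 5.7, 4.6, 4.6, 4.3, 4.3, 3.8, 3.3
The 2 values of 4.6 occupy positions 4–5 → each gets rank 5.
The 2 values of 4.3 occupy positions 6–7 → each gets rank 7.
Ranks ≤ 4: {1, 2, 3} → 3 values.

3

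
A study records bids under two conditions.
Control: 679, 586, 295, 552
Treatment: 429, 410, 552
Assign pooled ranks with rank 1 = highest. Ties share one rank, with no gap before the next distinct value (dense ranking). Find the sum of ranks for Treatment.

Sorted (descending): 679, 586, 552, 552, 429, 410, 295
The 2 values of 552 share dense rank 3.
Remaining distinct values take the next consecutive integers.
Treatment values → pooled ranks: 429→4, 410→5, 552→3
Rank sum = 4 + 5 + 3 = 12

12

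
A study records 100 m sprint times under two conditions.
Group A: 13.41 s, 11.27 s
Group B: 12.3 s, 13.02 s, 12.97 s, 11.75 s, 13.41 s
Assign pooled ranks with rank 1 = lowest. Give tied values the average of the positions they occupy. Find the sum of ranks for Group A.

7.5

Sorted (ascending): 11.27, 11.75, 12.3, 12.97, 13.02, 13.41, 13.41
The 2 values of 13.41 occupy positions 6–7 → average rank (6+7)/2 = 6.5.
Group A values → pooled ranks: 13.41→6.5, 11.27→1
Rank sum = 6.5 + 1 = 7.5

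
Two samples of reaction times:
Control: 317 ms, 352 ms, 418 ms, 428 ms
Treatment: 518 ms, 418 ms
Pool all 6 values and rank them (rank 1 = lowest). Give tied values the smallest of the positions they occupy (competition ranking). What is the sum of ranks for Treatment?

Sorted (ascending): 317, 352, 418, 418, 428, 518
The 2 values of 418 occupy positions 3–4 → each gets rank 3.
Treatment values → pooled ranks: 518→6, 418→3
Rank sum = 6 + 3 = 9

9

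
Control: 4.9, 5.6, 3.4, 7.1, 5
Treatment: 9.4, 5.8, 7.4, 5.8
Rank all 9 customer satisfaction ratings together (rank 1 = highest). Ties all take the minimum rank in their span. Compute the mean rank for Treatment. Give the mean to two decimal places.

Sorted (descending): 9.4, 7.4, 7.1, 5.8, 5.8, 5.6, 5, 4.9, 3.4
The 2 values of 5.8 occupy positions 4–5 → each gets rank 4.
Treatment values → pooled ranks: 9.4→1, 5.8→4, 7.4→2, 5.8→4
Mean rank = (1 + 4 + 2 + 4) / 4 = 2.75

2.75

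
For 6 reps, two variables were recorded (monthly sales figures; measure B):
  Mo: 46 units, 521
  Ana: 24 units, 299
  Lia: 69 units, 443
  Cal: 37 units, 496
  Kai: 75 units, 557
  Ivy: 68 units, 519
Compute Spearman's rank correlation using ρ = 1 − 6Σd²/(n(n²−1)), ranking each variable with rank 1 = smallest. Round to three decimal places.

0.600

Ranks of variable 1: 3, 1, 5, 2, 6, 4
Ranks of variable 2: 5, 1, 2, 3, 6, 4
d = r₁ − r₂: -2, 0, 3, -1, 0, 0
d²: 4, 0, 9, 1, 0, 0; Σd² = 14
ρ = 1 − 6·14/(6·35) = 1 − 84/210 = 0.600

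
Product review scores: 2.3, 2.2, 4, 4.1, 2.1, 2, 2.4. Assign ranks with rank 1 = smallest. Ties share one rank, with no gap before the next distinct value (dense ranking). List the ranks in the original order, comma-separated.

4, 3, 6, 7, 2, 1, 5

Sorted (ascending): 2, 2.1, 2.2, 2.3, 2.4, 4, 4.1
No ties — each value takes its position as its rank.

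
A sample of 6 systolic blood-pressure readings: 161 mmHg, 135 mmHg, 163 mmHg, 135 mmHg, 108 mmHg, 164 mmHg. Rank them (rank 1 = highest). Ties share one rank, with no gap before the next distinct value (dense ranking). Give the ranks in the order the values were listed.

Sorted (descending): 164, 163, 161, 135, 135, 108
The 2 values of 135 share dense rank 4.
Remaining distinct values take the next consecutive integers.

3, 4, 2, 4, 5, 1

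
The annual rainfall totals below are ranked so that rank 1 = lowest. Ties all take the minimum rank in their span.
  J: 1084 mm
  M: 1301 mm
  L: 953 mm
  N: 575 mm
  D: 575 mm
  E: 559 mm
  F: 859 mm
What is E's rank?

Sorted (ascending): 559, 575, 575, 859, 953, 1084, 1301
The 2 values of 575 occupy positions 2–3 → each gets rank 2.
E has value 559 mm → rank 1.

1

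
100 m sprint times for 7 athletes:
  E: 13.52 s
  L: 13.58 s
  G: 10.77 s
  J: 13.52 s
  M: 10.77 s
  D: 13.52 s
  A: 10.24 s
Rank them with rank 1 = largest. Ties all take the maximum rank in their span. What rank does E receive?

4

Sorted (descending): 13.58, 13.52, 13.52, 13.52, 10.77, 10.77, 10.24
The 3 values of 13.52 occupy positions 2–4 → each gets rank 4.
The 2 values of 10.77 occupy positions 5–6 → each gets rank 6.
E has value 13.52 s → rank 4.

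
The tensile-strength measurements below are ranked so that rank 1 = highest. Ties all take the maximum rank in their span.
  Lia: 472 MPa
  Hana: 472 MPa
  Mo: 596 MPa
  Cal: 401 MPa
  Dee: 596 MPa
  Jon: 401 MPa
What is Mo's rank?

Sorted (descending): 596, 596, 472, 472, 401, 401
The 2 values of 596 occupy positions 1–2 → each gets rank 2.
The 2 values of 472 occupy positions 3–4 → each gets rank 4.
The 2 values of 401 occupy positions 5–6 → each gets rank 6.
Mo has value 596 MPa → rank 2.

2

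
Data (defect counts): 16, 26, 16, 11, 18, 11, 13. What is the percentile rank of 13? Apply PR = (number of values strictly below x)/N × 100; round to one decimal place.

28.6

N = 7.
Strictly below 13: 2. Equal to 13: 1.
PR = 2/7 × 100 = 28.6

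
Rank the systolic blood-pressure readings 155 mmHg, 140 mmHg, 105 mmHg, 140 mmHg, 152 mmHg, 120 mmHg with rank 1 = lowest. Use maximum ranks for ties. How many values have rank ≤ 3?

Sorted (ascending): 105, 120, 140, 140, 152, 155
The 2 values of 140 occupy positions 3–4 → each gets rank 4.
Ranks ≤ 3: {1, 2} → 2 values.

2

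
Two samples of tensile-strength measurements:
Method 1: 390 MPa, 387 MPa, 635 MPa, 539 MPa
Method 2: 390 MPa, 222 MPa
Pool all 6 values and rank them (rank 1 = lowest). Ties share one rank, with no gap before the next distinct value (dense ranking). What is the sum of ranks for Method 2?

4

Sorted (ascending): 222, 387, 390, 390, 539, 635
The 2 values of 390 share dense rank 3.
Remaining distinct values take the next consecutive integers.
Method 2 values → pooled ranks: 390→3, 222→1
Rank sum = 3 + 1 = 4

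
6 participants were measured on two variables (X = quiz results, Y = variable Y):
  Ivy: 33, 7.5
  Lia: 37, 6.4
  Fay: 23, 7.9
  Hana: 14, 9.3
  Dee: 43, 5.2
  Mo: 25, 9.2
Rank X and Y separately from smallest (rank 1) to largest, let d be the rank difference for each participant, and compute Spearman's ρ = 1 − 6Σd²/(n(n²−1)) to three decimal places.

-0.943

Ranks of variable 1: 4, 5, 2, 1, 6, 3
Ranks of variable 2: 3, 2, 4, 6, 1, 5
d = r₁ − r₂: 1, 3, -2, -5, 5, -2
d²: 1, 9, 4, 25, 25, 4; Σd² = 68
ρ = 1 − 6·68/(6·35) = 1 − 408/210 = -0.943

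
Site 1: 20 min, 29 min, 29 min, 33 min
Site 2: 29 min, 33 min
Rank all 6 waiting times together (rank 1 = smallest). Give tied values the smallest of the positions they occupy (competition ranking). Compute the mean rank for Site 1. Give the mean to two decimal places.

Sorted (ascending): 20, 29, 29, 29, 33, 33
The 3 values of 29 occupy positions 2–4 → each gets rank 2.
The 2 values of 33 occupy positions 5–6 → each gets rank 5.
Site 1 values → pooled ranks: 20→1, 29→2, 29→2, 33→5
Mean rank = (1 + 2 + 2 + 5) / 4 = 2.50

2.50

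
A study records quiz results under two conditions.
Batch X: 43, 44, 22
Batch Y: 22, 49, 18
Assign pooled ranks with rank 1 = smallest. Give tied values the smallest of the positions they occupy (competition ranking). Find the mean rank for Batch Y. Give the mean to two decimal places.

Sorted (ascending): 18, 22, 22, 43, 44, 49
The 2 values of 22 occupy positions 2–3 → each gets rank 2.
Batch Y values → pooled ranks: 22→2, 49→6, 18→1
Mean rank = (2 + 6 + 1) / 3 = 3.00

3.00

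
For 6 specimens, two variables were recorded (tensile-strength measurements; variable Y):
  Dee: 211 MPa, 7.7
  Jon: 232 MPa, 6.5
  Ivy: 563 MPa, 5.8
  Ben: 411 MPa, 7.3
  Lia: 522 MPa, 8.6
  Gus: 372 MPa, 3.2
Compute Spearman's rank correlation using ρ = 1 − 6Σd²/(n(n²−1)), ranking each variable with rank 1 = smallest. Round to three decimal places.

-0.086

Ranks of variable 1: 1, 2, 6, 4, 5, 3
Ranks of variable 2: 5, 3, 2, 4, 6, 1
d = r₁ − r₂: -4, -1, 4, 0, -1, 2
d²: 16, 1, 16, 0, 1, 4; Σd² = 38
ρ = 1 − 6·38/(6·35) = 1 − 228/210 = -0.086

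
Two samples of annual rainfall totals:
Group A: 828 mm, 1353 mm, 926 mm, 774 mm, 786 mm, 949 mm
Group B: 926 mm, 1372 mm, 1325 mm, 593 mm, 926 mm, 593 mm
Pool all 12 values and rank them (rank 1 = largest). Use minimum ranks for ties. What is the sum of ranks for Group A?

38

Sorted (descending): 1372, 1353, 1325, 949, 926, 926, 926, 828, 786, 774, 593, 593
The 3 values of 926 occupy positions 5–7 → each gets rank 5.
The 2 values of 593 occupy positions 11–12 → each gets rank 11.
Group A values → pooled ranks: 828→8, 1353→2, 926→5, 774→10, 786→9, 949→4
Rank sum = 8 + 2 + 5 + 10 + 9 + 4 = 38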